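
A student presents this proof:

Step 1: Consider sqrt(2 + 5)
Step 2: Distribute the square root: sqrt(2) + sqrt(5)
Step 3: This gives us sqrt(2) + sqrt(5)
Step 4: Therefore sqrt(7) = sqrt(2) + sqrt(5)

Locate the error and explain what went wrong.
Step 2: Distribute the square root: sqrt(2) + sqrt(5)

Step 2 incorrectly 'distributes' the square root over addition. The square root function does not distribute: sqrt(a + b) ≠ sqrt(a) + sqrt(b). In fact, sqrt(2 + 5) = sqrt(7) ≈ 2.6458, while sqrt(2) + sqrt(5) ≈ 3.6503.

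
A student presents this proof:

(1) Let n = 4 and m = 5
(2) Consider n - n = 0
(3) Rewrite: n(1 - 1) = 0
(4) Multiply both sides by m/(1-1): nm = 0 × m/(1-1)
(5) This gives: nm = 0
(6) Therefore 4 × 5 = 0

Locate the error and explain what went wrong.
Step 4: Multiply both sides by m/(1-1): nm = 0 × m/(1-1)

Step 4 multiplies both sides by m/(1-1). However, 1-1 = 0, so this is multiplication by m/0, which is undefined. We cannot multiply by an undefined expression.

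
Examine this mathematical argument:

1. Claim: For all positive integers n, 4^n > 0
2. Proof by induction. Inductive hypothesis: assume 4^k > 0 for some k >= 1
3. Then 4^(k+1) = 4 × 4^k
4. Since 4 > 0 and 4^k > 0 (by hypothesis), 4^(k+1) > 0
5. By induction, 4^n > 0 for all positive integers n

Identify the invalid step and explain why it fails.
Step 5: By induction, 4^n > 0 for all positive integers n

Step 5 concludes the proof by induction, but no base case was ever established. A valid induction proof requires: (1) a base case proving 4^1 > 0, and (2) an inductive step showing IF 4^k > 0 THEN 4^(k+1) > 0. Steps 2-4 correctly establish the inductive step, but without the base case the conclusion in step 5 does not follow.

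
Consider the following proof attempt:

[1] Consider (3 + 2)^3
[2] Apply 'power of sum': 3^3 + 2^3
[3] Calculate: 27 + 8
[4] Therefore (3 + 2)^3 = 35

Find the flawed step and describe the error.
Step 2: Apply 'power of sum': 3^3 + 2^3

Step 2 incorrectly applies a non-existent rule '(a+b)^n = a^n + b^n'. This is false in general. The correct expansion uses the binomial theorem. The actual value is (3 + 2)^3 = 5^3 = 125, not 35.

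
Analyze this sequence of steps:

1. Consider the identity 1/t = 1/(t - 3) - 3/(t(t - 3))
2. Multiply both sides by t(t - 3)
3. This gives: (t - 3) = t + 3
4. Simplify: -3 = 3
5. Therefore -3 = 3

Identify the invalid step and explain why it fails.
Step 3: This gives: (t - 3) = t + 3

Step 3 makes a sign error when clearing denominators. Multiplying -3/(t(t - 3)) by t(t - 3) gives -3, not +3. The correct result is (t - 3) = t - 3, which is trivially true, not (t - 3) = t + 3. (Step 1 is a valid identity: 1/(t - 3) - 3/(t(t - 3)) = (t - 3)/(t(t - 3)) = 1/t.)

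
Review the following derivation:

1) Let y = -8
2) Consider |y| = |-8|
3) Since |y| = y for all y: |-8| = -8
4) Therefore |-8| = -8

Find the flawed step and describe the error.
Step 3: Since |y| = y for all y: |-8| = -8

Step 3 incorrectly states that |y| = y for all y. The correct definition is |y| = y when y >= 0, and |y| = -y when y < 0. Since -8 < 0, we have |-8| = -(-8) = 8, not -8.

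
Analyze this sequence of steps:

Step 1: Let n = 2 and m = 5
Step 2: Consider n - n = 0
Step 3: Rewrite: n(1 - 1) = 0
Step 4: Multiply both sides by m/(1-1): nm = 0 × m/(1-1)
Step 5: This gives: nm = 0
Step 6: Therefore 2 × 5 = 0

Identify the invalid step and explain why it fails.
Step 4: Multiply both sides by m/(1-1): nm = 0 × m/(1-1)

Step 4 multiplies both sides by m/(1-1). However, 1-1 = 0, so this is multiplication by m/0, which is undefined. We cannot multiply by an undefined expression.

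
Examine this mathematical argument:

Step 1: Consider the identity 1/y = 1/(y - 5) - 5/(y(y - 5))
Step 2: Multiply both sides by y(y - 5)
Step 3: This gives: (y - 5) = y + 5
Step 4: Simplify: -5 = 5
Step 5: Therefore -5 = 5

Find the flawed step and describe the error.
Step 3: This gives: (y - 5) = y + 5

Step 3 makes a sign error when clearing denominators. Multiplying -5/(y(y - 5)) by y(y - 5) gives -5, not +5. The correct result is (y - 5) = y - 5, which is trivially true, not (y - 5) = y + 5. (Step 1 is a valid identity: 1/(y - 5) - 5/(y(y - 5)) = (y - 5)/(y(y - 5)) = 1/y.)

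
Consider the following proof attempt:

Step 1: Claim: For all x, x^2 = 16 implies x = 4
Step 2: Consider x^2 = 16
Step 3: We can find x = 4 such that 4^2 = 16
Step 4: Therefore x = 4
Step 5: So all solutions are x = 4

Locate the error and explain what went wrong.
Step 4: Therefore x = 4

Step 4 incorrectly concludes that x = 4 is the only solution. The proof shows that x = 4 is A solution (existence), but does not show it is the ONLY solution (uniqueness). In fact, x = -4 is also a solution since (-4)^2 = 16. Finding one solution doesn't prove there are no others.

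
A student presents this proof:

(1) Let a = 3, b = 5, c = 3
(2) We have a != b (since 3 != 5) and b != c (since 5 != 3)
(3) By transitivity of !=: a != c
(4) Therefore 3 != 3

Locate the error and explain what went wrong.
Step 3: By transitivity of !=: a != c

Step 3 incorrectly applies transitivity to the '!=' relation. Transitivity states: if a R b and b R c, then a R c. However, '!=' is not transitive. Counterexample: 3 != 5 and 5 != 3, but 3 = 3 (both equal 3). Transitivity holds for relations like <, <=, =, but not for !=.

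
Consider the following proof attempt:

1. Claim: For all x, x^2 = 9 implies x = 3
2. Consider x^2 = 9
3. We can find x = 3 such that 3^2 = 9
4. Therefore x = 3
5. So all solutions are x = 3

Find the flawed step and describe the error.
Step 4: Therefore x = 3

Step 4 incorrectly concludes that x = 3 is the only solution. The proof shows that x = 3 is A solution (existence), but does not show it is the ONLY solution (uniqueness). In fact, x = -3 is also a solution since (-3)^2 = 9. Finding one solution doesn't prove there are no others.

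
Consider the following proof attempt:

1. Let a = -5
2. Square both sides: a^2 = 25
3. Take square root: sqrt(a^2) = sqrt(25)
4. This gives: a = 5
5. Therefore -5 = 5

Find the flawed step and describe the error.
Step 4: This gives: a = 5

Step 4 incorrectly states that sqrt(a^2) = a. The correct identity is sqrt(a^2) = |a|. Since a = -5 < 0, we have sqrt(a^2) = |-5| = 5, not a = -5.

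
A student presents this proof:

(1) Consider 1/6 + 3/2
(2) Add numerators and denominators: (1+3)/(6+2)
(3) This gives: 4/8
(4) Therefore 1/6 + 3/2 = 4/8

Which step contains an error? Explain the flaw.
Step 2: Add numerators and denominators: (1+3)/(6+2)

Step 2 incorrectly adds fractions by separately adding numerators and denominators. This is wrong. The correct method requires a common denominator: 1/6 + 3/2 = (1×2 + 3×6)/(6×2) = 20/12 = 5/3. The method used gives 4/8, which is different.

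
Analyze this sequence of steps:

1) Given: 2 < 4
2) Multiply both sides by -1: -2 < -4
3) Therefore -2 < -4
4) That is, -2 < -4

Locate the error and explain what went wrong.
Step 2: Multiply both sides by -1: -2 < -4

Step 2 multiplies both sides by -1 but fails to reverse the inequality sign. When multiplying (or dividing) an inequality by a negative number, the direction must be reversed. Since 2 < 4, we should get -2 > -4, i.e., -2 > -4.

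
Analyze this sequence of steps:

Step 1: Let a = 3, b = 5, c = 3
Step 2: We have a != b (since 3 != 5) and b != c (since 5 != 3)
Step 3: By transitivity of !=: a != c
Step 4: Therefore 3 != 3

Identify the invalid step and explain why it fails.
Step 3: By transitivity of !=: a != c

Step 3 incorrectly applies transitivity to the '!=' relation. Transitivity states: if a R b and b R c, then a R c. However, '!=' is not transitive. Counterexample: 3 != 5 and 5 != 3, but 3 = 3 (both equal 3). Transitivity holds for relations like <, <=, =, but not for !=.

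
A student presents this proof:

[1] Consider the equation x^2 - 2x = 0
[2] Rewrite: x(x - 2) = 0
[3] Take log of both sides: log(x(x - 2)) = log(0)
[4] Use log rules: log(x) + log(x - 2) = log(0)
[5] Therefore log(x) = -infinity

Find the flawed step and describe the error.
Step 3: Take log of both sides: log(x(x - 2)) = log(0)

Step 3 takes the logarithm of both sides, resulting in log(0) on the right side. The logarithm is only defined for positive numbers; log(0) is undefined (approaches negative infinity). This operation is invalid.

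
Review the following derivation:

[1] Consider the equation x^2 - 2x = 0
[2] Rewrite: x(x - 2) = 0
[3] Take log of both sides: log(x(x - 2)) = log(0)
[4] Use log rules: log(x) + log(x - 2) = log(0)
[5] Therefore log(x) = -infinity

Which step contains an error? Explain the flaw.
Step 3: Take log of both sides: log(x(x - 2)) = log(0)

Step 3 takes the logarithm of both sides, resulting in log(0) on the right side. The logarithm is only defined for positive numbers; log(0) is undefined (approaches negative infinity). This operation is invalid.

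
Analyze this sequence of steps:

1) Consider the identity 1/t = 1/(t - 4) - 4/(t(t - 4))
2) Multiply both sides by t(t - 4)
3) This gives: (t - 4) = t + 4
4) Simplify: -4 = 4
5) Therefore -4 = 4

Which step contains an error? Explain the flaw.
Step 3: This gives: (t - 4) = t + 4

Step 3 makes a sign error when clearing denominators. Multiplying -4/(t(t - 4)) by t(t - 4) gives -4, not +4. The correct result is (t - 4) = t - 4, which is trivially true, not (t - 4) = t + 4. (Step 1 is a valid identity: 1/(t - 4) - 4/(t(t - 4)) = (t - 4)/(t(t - 4)) = 1/t.)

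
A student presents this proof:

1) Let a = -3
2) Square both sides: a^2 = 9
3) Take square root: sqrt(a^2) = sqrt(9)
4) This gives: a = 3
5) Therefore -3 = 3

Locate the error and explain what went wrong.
Step 4: This gives: a = 3

Step 4 incorrectly states that sqrt(a^2) = a. The correct identity is sqrt(a^2) = |a|. Since a = -3 < 0, we have sqrt(a^2) = |-3| = 3, not a = -3.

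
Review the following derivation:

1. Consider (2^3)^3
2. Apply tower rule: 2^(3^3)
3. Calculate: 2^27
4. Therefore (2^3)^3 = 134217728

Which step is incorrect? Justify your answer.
Step 2: Apply tower rule: 2^(3^3)

Step 2 incorrectly states that (a^b)^c = a^(b^c). The correct rule is (a^b)^c = a^(b×c). The actual value is (2^3)^3 = 2^9 = 512, not 2^27 = 134217728.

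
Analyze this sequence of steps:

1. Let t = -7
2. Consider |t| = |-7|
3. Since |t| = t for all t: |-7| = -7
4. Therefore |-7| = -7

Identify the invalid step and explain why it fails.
Step 3: Since |t| = t for all t: |-7| = -7

Step 3 incorrectly states that |t| = t for all t. The correct definition is |t| = t when t >= 0, and |t| = -t when t < 0. Since -7 < 0, we have |-7| = -(-7) = 7, not -7.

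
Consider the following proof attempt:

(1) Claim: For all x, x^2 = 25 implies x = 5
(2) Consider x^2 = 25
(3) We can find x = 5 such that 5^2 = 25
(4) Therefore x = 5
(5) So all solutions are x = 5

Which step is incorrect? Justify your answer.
Step 4: Therefore x = 5

Step 4 incorrectly concludes that x = 5 is the only solution. The proof shows that x = 5 is A solution (existence), but does not show it is the ONLY solution (uniqueness). In fact, x = -5 is also a solution since (-5)^2 = 25. Finding one solution doesn't prove there are no others.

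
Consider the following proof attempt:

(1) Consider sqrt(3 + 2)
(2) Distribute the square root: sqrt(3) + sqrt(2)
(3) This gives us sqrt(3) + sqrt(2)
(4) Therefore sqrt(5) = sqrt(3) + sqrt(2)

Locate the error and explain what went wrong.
Step 2: Distribute the square root: sqrt(3) + sqrt(2)

Step 2 incorrectly 'distributes' the square root over addition. The square root function does not distribute: sqrt(a + b) ≠ sqrt(a) + sqrt(b). In fact, sqrt(3 + 2) = sqrt(5) ≈ 2.2361, while sqrt(3) + sqrt(2) ≈ 3.1463.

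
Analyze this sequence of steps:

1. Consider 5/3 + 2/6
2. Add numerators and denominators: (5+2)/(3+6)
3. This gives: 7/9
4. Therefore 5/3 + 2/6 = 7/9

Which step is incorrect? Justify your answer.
Step 2: Add numerators and denominators: (5+2)/(3+6)

Step 2 incorrectly adds fractions by separately adding numerators and denominators. This is wrong. The correct method requires a common denominator: 5/3 + 2/6 = (5×6 + 2×3)/(3×6) = 36/18 = 2. The method used gives 7/9, which is different.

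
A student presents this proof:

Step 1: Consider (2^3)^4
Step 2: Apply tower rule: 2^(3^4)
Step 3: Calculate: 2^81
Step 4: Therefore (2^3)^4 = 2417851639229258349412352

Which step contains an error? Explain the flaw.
Step 2: Apply tower rule: 2^(3^4)

Step 2 incorrectly states that (a^b)^c = a^(b^c). The correct rule is (a^b)^c = a^(b×c). The actual value is (2^3)^4 = 2^12 = 4096, not 2^81 = 2417851639229258349412352.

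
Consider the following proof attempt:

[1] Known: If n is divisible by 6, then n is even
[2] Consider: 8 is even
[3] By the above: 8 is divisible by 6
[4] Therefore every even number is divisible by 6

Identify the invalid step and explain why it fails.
Step 3: By the above: 8 is divisible by 6

Step 3 commits the fallacy of affirming the consequent. The known fact 'divisible by 6 → even' does NOT imply 'even → divisible by 6'. That would be the converse, which is false. For example, 8 is even but 8 ÷ 6 = 1.33, which is not an integer.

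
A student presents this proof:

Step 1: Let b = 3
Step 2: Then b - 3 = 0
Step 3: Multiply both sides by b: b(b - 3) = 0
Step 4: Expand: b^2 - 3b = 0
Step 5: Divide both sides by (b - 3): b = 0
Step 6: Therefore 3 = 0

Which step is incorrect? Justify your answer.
Step 5: Divide both sides by (b - 3): b = 0

Step 5 divides both sides by (b - 3). However, since b = 3, we have (b - 3) = 0. Division by zero is undefined, making this step invalid.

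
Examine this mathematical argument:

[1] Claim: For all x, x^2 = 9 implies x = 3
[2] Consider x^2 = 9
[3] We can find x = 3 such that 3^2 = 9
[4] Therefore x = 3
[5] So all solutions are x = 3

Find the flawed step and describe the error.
Step 4: Therefore x = 3

Step 4 incorrectly concludes that x = 3 is the only solution. The proof shows that x = 3 is A solution (existence), but does not show it is the ONLY solution (uniqueness). In fact, x = -3 is also a solution since (-3)^2 = 9. Finding one solution doesn't prove there are no others.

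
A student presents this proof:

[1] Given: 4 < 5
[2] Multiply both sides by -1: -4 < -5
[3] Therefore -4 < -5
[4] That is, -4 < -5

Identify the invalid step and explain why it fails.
Step 2: Multiply both sides by -1: -4 < -5

Step 2 multiplies both sides by -1 but fails to reverse the inequality sign. When multiplying (or dividing) an inequality by a negative number, the direction must be reversed. Since 4 < 5, we should get -4 > -5, i.e., -4 > -5.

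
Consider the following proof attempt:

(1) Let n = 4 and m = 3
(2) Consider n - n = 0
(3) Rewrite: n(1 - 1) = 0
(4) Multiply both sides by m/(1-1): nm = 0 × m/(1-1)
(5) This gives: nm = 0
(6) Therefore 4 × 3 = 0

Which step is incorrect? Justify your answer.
Step 4: Multiply both sides by m/(1-1): nm = 0 × m/(1-1)

Step 4 multiplies both sides by m/(1-1). However, 1-1 = 0, so this is multiplication by m/0, which is undefined. We cannot multiply by an undefined expression.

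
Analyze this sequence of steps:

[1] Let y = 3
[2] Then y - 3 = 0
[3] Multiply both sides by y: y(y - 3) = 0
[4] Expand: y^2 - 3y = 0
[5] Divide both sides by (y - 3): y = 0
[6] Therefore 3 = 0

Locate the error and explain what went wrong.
Step 5: Divide both sides by (y - 3): y = 0

Step 5 divides both sides by (y - 3). However, since y = 3, we have (y - 3) = 0. Division by zero is undefined, making this step invalid.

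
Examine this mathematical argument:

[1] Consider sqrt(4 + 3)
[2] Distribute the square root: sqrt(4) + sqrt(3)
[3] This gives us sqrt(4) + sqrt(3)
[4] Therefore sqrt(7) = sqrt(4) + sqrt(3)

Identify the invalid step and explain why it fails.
Step 2: Distribute the square root: sqrt(4) + sqrt(3)

Step 2 incorrectly 'distributes' the square root over addition. The square root function does not distribute: sqrt(a + b) ≠ sqrt(a) + sqrt(b). In fact, sqrt(4 + 3) = sqrt(7) ≈ 2.6458, while sqrt(4) + sqrt(3) ≈ 3.7321.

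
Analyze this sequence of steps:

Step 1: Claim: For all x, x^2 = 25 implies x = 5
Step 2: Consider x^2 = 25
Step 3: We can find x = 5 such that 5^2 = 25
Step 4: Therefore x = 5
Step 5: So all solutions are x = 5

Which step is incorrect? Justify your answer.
Step 4: Therefore x = 5

Step 4 incorrectly concludes that x = 5 is the only solution. The proof shows that x = 5 is A solution (existence), but does not show it is the ONLY solution (uniqueness). In fact, x = -5 is also a solution since (-5)^2 = 25. Finding one solution doesn't prove there are no others.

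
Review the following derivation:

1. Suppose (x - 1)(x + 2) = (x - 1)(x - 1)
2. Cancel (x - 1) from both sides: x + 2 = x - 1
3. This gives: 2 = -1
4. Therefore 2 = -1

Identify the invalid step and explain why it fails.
Step 2: Cancel (x - 1) from both sides: x + 2 = x - 1

Step 2 cancels (x - 1) from both sides. This is only valid if (x - 1) ≠ 0, i.e., x ≠ 1. When x = 1, both sides equal zero regardless of the other factors. The correct approach requires considering x = 1 as a separate case.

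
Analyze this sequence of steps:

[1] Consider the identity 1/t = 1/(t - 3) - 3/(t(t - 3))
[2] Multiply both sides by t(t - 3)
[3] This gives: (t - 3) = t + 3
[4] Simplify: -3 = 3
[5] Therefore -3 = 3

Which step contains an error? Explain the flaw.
Step 3: This gives: (t - 3) = t + 3

Step 3 makes a sign error when clearing denominators. Multiplying -3/(t(t - 3)) by t(t - 3) gives -3, not +3. The correct result is (t - 3) = t - 3, which is trivially true, not (t - 3) = t + 3. (Step 1 is a valid identity: 1/(t - 3) - 3/(t(t - 3)) = (t - 3)/(t(t - 3)) = 1/t.)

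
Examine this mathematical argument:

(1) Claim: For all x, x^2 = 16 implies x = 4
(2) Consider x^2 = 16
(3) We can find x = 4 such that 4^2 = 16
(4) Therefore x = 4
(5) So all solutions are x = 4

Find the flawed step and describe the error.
Step 4: Therefore x = 4

Step 4 incorrectly concludes that x = 4 is the only solution. The proof shows that x = 4 is A solution (existence), but does not show it is the ONLY solution (uniqueness). In fact, x = -4 is also a solution since (-4)^2 = 16. Finding one solution doesn't prove there are no others.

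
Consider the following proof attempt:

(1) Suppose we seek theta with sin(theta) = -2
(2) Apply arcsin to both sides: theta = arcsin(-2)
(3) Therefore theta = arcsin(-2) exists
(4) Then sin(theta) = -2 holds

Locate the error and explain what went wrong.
Step 2: Apply arcsin to both sides: theta = arcsin(-2)

Step 2 applies arcsin to -2. However, arcsin(x) is only defined for x in [-1, 1] because sin(theta) can only produce values in that range. Since |-2| > 1, arcsin(-2) is undefined. There is no angle whose sine equals -2.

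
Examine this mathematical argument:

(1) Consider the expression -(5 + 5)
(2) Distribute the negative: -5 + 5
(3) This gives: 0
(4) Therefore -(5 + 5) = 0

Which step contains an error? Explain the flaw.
Step 2: Distribute the negative: -5 + 5

Step 2 incorrectly distributes the negative sign. The correct distribution is -(5 + 5) = -5 - 5 = -10. The negative must be applied to both terms, not just the first. The error treats -(5 + 5) as -5 + 5, which equals 0 instead of -10.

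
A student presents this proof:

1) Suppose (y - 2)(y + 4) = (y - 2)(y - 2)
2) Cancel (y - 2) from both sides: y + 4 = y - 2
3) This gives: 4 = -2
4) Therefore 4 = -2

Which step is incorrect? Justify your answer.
Step 2: Cancel (y - 2) from both sides: y + 4 = y - 2

Step 2 cancels (y - 2) from both sides. This is only valid if (y - 2) ≠ 0, i.e., y ≠ 2. When y = 2, both sides equal zero regardless of the other factors. The correct approach requires considering y = 2 as a separate case.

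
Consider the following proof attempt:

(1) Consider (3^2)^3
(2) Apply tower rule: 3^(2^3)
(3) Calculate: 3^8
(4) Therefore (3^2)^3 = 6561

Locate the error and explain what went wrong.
Step 2: Apply tower rule: 3^(2^3)

Step 2 incorrectly states that (a^b)^c = a^(b^c). The correct rule is (a^b)^c = a^(b×c). The actual value is (3^2)^3 = 3^6 = 729, not 3^8 = 6561.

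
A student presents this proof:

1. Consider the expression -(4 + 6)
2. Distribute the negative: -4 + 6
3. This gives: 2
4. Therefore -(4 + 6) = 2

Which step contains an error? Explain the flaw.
Step 2: Distribute the negative: -4 + 6

Step 2 incorrectly distributes the negative sign. The correct distribution is -(4 + 6) = -4 - 6 = -10. The negative must be applied to both terms, not just the first. The error treats -(4 + 6) as -4 + 6, which equals 2 instead of -10.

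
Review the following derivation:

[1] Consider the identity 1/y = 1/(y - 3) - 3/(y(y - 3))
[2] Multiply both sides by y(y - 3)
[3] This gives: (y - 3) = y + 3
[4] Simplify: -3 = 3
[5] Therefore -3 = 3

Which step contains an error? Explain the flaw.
Step 3: This gives: (y - 3) = y + 3

Step 3 makes a sign error when clearing denominators. Multiplying -3/(y(y - 3)) by y(y - 3) gives -3, not +3. The correct result is (y - 3) = y - 3, which is trivially true, not (y - 3) = y + 3. (Step 1 is a valid identity: 1/(y - 3) - 3/(y(y - 3)) = (y - 3)/(y(y - 3)) = 1/y.)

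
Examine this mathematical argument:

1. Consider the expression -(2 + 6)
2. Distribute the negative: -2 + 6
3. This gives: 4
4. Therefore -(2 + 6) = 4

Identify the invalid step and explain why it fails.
Step 2: Distribute the negative: -2 + 6

Step 2 incorrectly distributes the negative sign. The correct distribution is -(2 + 6) = -2 - 6 = -8. The negative must be applied to both terms, not just the first. The error treats -(2 + 6) as -2 + 6, which equals 4 instead of -8.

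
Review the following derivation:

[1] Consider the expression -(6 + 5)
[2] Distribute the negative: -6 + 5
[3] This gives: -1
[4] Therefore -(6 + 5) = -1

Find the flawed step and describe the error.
Step 2: Distribute the negative: -6 + 5

Step 2 incorrectly distributes the negative sign. The correct distribution is -(6 + 5) = -6 - 5 = -11. The negative must be applied to both terms, not just the first. The error treats -(6 + 5) as -6 + 5, which equals -1 instead of -11.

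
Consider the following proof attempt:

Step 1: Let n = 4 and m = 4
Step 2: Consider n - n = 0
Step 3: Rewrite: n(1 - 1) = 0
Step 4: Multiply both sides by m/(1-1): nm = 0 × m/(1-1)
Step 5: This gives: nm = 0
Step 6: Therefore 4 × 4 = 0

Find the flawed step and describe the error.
Step 4: Multiply both sides by m/(1-1): nm = 0 × m/(1-1)

Step 4 multiplies both sides by m/(1-1). However, 1-1 = 0, so this is multiplication by m/0, which is undefined. We cannot multiply by an undefined expression.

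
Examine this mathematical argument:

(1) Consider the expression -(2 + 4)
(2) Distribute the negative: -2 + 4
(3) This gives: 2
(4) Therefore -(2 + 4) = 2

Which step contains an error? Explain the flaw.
Step 2: Distribute the negative: -2 + 4

Step 2 incorrectly distributes the negative sign. The correct distribution is -(2 + 4) = -2 - 4 = -6. The negative must be applied to both terms, not just the first. The error treats -(2 + 4) as -2 + 4, which equals 2 instead of -6.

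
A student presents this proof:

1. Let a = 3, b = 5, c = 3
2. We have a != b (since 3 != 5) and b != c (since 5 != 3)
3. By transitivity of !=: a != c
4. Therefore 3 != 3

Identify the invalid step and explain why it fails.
Step 3: By transitivity of !=: a != c

Step 3 incorrectly applies transitivity to the '!=' relation. Transitivity states: if a R b and b R c, then a R c. However, '!=' is not transitive. Counterexample: 3 != 5 and 5 != 3, but 3 = 3 (both equal 3). Transitivity holds for relations like <, <=, =, but not for !=.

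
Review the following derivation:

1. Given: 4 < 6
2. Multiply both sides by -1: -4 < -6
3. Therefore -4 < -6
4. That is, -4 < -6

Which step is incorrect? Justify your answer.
Step 2: Multiply both sides by -1: -4 < -6

Step 2 multiplies both sides by -1 but fails to reverse the inequality sign. When multiplying (or dividing) an inequality by a negative number, the direction must be reversed. Since 4 < 6, we should get -4 > -6, i.e., -4 > -6.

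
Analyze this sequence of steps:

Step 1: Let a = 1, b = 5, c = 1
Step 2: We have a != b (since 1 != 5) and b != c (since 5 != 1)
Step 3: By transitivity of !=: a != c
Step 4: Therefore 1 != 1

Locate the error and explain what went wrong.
Step 3: By transitivity of !=: a != c

Step 3 incorrectly applies transitivity to the '!=' relation. Transitivity states: if a R b and b R c, then a R c. However, '!=' is not transitive. Counterexample: 1 != 5 and 5 != 1, but 1 = 1 (both equal 1). Transitivity holds for relations like <, <=, =, but not for !=.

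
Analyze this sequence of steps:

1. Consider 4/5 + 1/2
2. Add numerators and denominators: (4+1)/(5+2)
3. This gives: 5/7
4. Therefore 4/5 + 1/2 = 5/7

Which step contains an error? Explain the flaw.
Step 2: Add numerators and denominators: (4+1)/(5+2)

Step 2 incorrectly adds fractions by separately adding numerators and denominators. This is wrong. The correct method requires a common denominator: 4/5 + 1/2 = (4×2 + 1×5)/(5×2) = 13/10 = 13/10. The method used gives 5/7, which is different.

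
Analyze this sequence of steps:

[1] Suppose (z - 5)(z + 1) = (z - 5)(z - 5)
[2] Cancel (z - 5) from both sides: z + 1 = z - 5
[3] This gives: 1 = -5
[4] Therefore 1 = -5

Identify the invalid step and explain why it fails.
Step 2: Cancel (z - 5) from both sides: z + 1 = z - 5

Step 2 cancels (z - 5) from both sides. This is only valid if (z - 5) ≠ 0, i.e., z ≠ 5. When z = 5, both sides equal zero regardless of the other factors. The correct approach requires considering z = 5 as a separate case.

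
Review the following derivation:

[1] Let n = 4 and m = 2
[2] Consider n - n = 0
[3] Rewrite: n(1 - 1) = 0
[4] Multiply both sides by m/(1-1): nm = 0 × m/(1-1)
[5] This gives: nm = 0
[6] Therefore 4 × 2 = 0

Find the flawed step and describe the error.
Step 4: Multiply both sides by m/(1-1): nm = 0 × m/(1-1)

Step 4 multiplies both sides by m/(1-1). However, 1-1 = 0, so this is multiplication by m/0, which is undefined. We cannot multiply by an undefined expression.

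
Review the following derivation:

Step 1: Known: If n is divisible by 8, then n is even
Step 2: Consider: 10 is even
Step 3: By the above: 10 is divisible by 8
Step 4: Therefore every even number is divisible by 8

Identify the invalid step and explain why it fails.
Step 3: By the above: 10 is divisible by 8

Step 3 commits the fallacy of affirming the consequent. The known fact 'divisible by 8 → even' does NOT imply 'even → divisible by 8'. That would be the converse, which is false. For example, 10 is even but 10 ÷ 8 = 1.25, which is not an integer.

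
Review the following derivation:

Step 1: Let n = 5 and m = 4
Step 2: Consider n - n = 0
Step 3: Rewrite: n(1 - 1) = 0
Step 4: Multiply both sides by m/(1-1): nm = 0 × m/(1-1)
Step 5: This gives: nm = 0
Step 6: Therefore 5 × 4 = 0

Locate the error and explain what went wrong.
Step 4: Multiply both sides by m/(1-1): nm = 0 × m/(1-1)

Step 4 multiplies both sides by m/(1-1). However, 1-1 = 0, so this is multiplication by m/0, which is undefined. We cannot multiply by an undefined expression.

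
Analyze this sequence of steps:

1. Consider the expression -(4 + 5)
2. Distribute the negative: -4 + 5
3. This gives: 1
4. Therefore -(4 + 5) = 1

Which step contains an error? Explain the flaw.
Step 2: Distribute the negative: -4 + 5

Step 2 incorrectly distributes the negative sign. The correct distribution is -(4 + 5) = -4 - 5 = -9. The negative must be applied to both terms, not just the first. The error treats -(4 + 5) as -4 + 5, which equals 1 instead of -9.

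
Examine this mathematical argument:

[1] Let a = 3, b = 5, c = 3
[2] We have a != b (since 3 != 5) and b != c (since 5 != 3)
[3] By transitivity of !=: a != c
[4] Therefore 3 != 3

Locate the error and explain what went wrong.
Step 3: By transitivity of !=: a != c

Step 3 incorrectly applies transitivity to the '!=' relation. Transitivity states: if a R b and b R c, then a R c. However, '!=' is not transitive. Counterexample: 3 != 5 and 5 != 3, but 3 = 3 (both equal 3). Transitivity holds for relations like <, <=, =, but not for !=.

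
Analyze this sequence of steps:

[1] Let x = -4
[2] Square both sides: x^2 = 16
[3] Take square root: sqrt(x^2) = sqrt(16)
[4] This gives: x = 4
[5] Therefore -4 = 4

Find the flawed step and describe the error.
Step 4: This gives: x = 4

Step 4 incorrectly states that sqrt(x^2) = x. The correct identity is sqrt(x^2) = |x|. Since x = -4 < 0, we have sqrt(x^2) = |-4| = 4, not x = -4.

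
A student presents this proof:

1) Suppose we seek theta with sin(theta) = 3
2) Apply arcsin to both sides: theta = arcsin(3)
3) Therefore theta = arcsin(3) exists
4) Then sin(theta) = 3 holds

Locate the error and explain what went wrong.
Step 2: Apply arcsin to both sides: theta = arcsin(3)

Step 2 applies arcsin to 3. However, arcsin(x) is only defined for x in [-1, 1] because sin(theta) can only produce values in that range. Since |3| > 1, arcsin(3) is undefined. There is no angle whose sine equals 3.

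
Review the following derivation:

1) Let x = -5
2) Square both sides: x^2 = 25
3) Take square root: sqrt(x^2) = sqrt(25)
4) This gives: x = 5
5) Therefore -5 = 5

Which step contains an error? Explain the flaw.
Step 4: This gives: x = 5

Step 4 incorrectly states that sqrt(x^2) = x. The correct identity is sqrt(x^2) = |x|. Since x = -5 < 0, we have sqrt(x^2) = |-5| = 5, not x = -5.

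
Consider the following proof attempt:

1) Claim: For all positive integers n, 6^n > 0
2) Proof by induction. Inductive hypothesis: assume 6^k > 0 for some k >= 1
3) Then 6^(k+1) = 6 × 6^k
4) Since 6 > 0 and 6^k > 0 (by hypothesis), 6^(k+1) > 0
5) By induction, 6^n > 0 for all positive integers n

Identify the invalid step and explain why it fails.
Step 5: By induction, 6^n > 0 for all positive integers n

Step 5 concludes the proof by induction, but no base case was ever established. A valid induction proof requires: (1) a base case proving 6^1 > 0, and (2) an inductive step showing IF 6^k > 0 THEN 6^(k+1) > 0. Steps 2-4 correctly establish the inductive step, but without the base case the conclusion in step 5 does not follow.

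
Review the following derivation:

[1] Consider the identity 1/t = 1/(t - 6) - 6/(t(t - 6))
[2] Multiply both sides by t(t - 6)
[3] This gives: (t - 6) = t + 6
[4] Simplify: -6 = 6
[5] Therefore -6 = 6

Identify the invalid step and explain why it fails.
Step 3: This gives: (t - 6) = t + 6

Step 3 makes a sign error when clearing denominators. Multiplying -6/(t(t - 6)) by t(t - 6) gives -6, not +6. The correct result is (t - 6) = t - 6, which is trivially true, not (t - 6) = t + 6. (Step 1 is a valid identity: 1/(t - 6) - 6/(t(t - 6)) = (t - 6)/(t(t - 6)) = 1/t.)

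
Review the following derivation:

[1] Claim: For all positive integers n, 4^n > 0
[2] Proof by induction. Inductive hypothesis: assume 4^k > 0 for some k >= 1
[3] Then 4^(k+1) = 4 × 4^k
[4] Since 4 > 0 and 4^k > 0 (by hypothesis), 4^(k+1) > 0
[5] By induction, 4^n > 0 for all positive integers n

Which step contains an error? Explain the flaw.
Step 5: By induction, 4^n > 0 for all positive integers n

Step 5 concludes the proof by induction, but no base case was ever established. A valid induction proof requires: (1) a base case proving 4^1 > 0, and (2) an inductive step showing IF 4^k > 0 THEN 4^(k+1) > 0. Steps 2-4 correctly establish the inductive step, but without the base case the conclusion in step 5 does not follow.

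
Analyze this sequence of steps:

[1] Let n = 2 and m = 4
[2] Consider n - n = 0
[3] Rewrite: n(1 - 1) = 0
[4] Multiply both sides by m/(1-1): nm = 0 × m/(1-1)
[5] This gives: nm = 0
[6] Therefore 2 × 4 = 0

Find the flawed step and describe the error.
Step 4: Multiply both sides by m/(1-1): nm = 0 × m/(1-1)

Step 4 multiplies both sides by m/(1-1). However, 1-1 = 0, so this is multiplication by m/0, which is undefined. We cannot multiply by an undefined expression.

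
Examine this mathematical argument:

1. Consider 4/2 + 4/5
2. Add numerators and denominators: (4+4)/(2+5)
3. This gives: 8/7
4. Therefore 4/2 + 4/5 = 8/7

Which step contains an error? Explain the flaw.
Step 2: Add numerators and denominators: (4+4)/(2+5)

Step 2 incorrectly adds fractions by separately adding numerators and denominators. This is wrong. The correct method requires a common denominator: 4/2 + 4/5 = (4×5 + 4×2)/(2×5) = 28/10 = 14/5. The method used gives 8/7, which is different.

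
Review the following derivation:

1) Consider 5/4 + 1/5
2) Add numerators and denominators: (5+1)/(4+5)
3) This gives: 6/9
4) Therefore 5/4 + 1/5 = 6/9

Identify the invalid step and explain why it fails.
Step 2: Add numerators and denominators: (5+1)/(4+5)

Step 2 incorrectly adds fractions by separately adding numerators and denominators. This is wrong. The correct method requires a common denominator: 5/4 + 1/5 = (5×5 + 1×4)/(4×5) = 29/20 = 29/20. The method used gives 6/9, which is different.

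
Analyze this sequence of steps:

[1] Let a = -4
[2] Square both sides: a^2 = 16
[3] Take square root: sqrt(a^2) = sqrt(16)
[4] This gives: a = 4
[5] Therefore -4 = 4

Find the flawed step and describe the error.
Step 4: This gives: a = 4

Step 4 incorrectly states that sqrt(a^2) = a. The correct identity is sqrt(a^2) = |a|. Since a = -4 < 0, we have sqrt(a^2) = |-4| = 4, not a = -4.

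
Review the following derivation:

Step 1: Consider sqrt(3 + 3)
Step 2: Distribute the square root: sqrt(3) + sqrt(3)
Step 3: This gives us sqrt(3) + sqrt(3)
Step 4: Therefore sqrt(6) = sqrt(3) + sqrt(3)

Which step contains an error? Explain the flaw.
Step 2: Distribute the square root: sqrt(3) + sqrt(3)

Step 2 incorrectly 'distributes' the square root over addition. The square root function does not distribute: sqrt(a + b) ≠ sqrt(a) + sqrt(b). In fact, sqrt(3 + 3) = sqrt(6) ≈ 2.4495, while sqrt(3) + sqrt(3) ≈ 3.4641.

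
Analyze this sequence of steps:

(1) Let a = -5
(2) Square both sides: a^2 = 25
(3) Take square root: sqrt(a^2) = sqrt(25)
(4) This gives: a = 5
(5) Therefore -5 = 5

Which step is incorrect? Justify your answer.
Step 4: This gives: a = 5

Step 4 incorrectly states that sqrt(a^2) = a. The correct identity is sqrt(a^2) = |a|. Since a = -5 < 0, we have sqrt(a^2) = |-5| = 5, not a = -5.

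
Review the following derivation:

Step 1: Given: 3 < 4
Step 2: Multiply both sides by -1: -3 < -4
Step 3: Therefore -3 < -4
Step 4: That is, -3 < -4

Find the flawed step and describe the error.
Step 2: Multiply both sides by -1: -3 < -4

Step 2 multiplies both sides by -1 but fails to reverse the inequality sign. When multiplying (or dividing) an inequality by a negative number, the direction must be reversed. Since 3 < 4, we should get -3 > -4, i.e., -3 > -4.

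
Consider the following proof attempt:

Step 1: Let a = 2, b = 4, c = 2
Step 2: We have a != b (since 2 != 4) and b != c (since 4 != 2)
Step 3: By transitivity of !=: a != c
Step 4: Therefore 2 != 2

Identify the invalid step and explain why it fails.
Step 3: By transitivity of !=: a != c

Step 3 incorrectly applies transitivity to the '!=' relation. Transitivity states: if a R b and b R c, then a R c. However, '!=' is not transitive. Counterexample: 2 != 4 and 4 != 2, but 2 = 2 (both equal 2). Transitivity holds for relations like <, <=, =, but not for !=.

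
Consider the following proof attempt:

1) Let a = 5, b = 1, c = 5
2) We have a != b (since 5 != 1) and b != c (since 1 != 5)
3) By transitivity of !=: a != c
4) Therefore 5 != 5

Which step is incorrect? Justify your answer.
Step 3: By transitivity of !=: a != c

Step 3 incorrectly applies transitivity to the '!=' relation. Transitivity states: if a R b and b R c, then a R c. However, '!=' is not transitive. Counterexample: 5 != 1 and 1 != 5, but 5 = 5 (both equal 5). Transitivity holds for relations like <, <=, =, but not for !=.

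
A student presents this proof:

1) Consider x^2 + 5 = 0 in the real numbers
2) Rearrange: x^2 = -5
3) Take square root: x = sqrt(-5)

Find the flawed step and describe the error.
Step 3: Take square root: x = sqrt(-5)

Step 3 takes the square root of -5, which is negative. In the real number system, the square root of a negative number is undefined. The equation x^2 + 5 = 0 has no real solutions. Square roots of negative numbers only exist in the complex numbers.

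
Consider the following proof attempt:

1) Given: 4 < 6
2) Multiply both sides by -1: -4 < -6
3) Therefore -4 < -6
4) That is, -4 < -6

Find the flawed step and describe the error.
Step 2: Multiply both sides by -1: -4 < -6

Step 2 multiplies both sides by -1 but fails to reverse the inequality sign. When multiplying (or dividing) an inequality by a negative number, the direction must be reversed. Since 4 < 6, we should get -4 > -6, i.e., -4 > -6.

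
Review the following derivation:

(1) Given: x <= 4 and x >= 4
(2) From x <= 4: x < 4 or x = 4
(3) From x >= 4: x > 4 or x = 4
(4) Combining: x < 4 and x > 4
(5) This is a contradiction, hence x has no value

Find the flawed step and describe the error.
Step 4: Combining: x < 4 and x > 4

Step 4 incorrectly combines the conditions. From x <= 4 and x >= 4, the intersection is x = 4. The error treats the 'or' cases as 'and' requirements. The correct conclusion is that x = 4 is the unique solution, not that no solution exists.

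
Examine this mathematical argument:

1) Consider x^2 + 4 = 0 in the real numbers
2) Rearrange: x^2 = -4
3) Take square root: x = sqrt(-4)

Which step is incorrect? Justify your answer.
Step 3: Take square root: x = sqrt(-4)

Step 3 takes the square root of -4, which is negative. In the real number system, the square root of a negative number is undefined. The equation x^2 + 4 = 0 has no real solutions. Square roots of negative numbers only exist in the complex numbers.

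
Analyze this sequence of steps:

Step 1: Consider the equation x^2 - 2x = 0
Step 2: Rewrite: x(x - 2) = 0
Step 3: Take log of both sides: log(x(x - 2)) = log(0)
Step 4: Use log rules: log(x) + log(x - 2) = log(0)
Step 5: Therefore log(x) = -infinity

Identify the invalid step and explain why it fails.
Step 3: Take log of both sides: log(x(x - 2)) = log(0)

Step 3 takes the logarithm of both sides, resulting in log(0) on the right side. The logarithm is only defined for positive numbers; log(0) is undefined (approaches negative infinity). This operation is invalid.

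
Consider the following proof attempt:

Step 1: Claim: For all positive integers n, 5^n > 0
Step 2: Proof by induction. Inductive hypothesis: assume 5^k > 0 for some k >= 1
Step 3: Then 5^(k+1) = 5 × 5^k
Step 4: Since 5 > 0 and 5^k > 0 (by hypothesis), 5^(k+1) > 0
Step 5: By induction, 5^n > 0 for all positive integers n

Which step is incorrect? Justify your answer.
Step 5: By induction, 5^n > 0 for all positive integers n

Step 5 concludes the proof by induction, but no base case was ever established. A valid induction proof requires: (1) a base case proving 5^1 > 0, and (2) an inductive step showing IF 5^k > 0 THEN 5^(k+1) > 0. Steps 2-4 correctly establish the inductive step, but without the base case the conclusion in step 5 does not follow.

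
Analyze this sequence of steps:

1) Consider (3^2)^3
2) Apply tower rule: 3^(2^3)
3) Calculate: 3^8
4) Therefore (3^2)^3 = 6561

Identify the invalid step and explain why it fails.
Step 2: Apply tower rule: 3^(2^3)

Step 2 incorrectly states that (a^b)^c = a^(b^c). The correct rule is (a^b)^c = a^(b×c). The actual value is (3^2)^3 = 3^6 = 729, not 3^8 = 6561.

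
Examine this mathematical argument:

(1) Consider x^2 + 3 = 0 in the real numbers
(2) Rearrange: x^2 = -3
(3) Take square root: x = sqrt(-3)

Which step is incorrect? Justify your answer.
Step 3: Take square root: x = sqrt(-3)

Step 3 takes the square root of -3, which is negative. In the real number system, the square root of a negative number is undefined. The equation x^2 + 3 = 0 has no real solutions. Square roots of negative numbers only exist in the complex numbers.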